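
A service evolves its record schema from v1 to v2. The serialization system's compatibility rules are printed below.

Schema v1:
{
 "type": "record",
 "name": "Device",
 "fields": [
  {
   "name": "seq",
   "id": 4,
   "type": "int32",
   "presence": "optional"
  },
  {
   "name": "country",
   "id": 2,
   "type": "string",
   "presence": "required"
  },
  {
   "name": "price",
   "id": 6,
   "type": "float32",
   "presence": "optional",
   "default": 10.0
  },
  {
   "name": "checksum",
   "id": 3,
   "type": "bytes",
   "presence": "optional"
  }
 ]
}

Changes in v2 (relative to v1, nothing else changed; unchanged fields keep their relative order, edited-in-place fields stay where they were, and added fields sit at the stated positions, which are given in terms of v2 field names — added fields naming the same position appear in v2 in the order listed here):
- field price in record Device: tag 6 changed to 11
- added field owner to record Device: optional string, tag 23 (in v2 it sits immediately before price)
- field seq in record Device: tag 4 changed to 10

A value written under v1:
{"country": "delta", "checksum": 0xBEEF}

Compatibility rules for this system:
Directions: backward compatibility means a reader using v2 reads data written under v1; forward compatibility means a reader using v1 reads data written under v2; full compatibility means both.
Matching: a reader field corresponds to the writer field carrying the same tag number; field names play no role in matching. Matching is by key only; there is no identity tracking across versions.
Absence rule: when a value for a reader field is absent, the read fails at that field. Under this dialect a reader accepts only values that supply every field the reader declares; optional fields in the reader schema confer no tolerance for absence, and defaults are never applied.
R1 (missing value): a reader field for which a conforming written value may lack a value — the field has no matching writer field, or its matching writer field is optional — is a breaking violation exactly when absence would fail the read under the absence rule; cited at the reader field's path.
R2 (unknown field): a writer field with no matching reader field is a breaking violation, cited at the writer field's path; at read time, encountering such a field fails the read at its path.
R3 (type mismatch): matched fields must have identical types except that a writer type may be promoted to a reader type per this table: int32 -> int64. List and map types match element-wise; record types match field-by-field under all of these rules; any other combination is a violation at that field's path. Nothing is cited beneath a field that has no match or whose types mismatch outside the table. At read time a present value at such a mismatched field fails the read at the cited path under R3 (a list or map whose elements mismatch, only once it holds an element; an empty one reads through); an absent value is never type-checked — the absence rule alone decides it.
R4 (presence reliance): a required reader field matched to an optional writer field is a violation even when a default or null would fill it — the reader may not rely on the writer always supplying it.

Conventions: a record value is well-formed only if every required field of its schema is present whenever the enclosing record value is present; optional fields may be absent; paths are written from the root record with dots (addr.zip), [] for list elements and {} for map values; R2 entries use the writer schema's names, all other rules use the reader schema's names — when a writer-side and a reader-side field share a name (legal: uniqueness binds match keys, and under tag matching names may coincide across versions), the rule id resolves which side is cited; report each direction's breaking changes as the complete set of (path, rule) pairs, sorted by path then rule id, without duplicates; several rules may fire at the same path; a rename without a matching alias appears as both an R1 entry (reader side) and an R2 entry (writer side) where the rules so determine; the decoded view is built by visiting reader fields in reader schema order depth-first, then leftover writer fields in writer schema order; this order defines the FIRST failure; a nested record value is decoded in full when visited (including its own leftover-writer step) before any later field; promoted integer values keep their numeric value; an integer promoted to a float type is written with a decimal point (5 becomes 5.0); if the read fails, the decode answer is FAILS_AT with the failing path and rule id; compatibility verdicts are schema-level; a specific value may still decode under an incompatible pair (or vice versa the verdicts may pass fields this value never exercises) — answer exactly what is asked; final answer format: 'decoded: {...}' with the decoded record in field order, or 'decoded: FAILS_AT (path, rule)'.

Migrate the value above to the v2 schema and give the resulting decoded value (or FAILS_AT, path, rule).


decoded: FAILS_AT (seq, R1)

in Device below, arrows point writer -> reader
migrating the Device value to v2:
  read fails at seq under R1 (no fill)
  => FAILS_AT (seq, R1)
remaining Device differences; none change what is asked:
  field price in record Device: tag 6 changed to 11 -> shifts the Device verdicts, not this decode
  added field owner to record Device: optional string, tag 23 (in v2 it sits immediately before price) -> shifts the Device verdicts, not this decode


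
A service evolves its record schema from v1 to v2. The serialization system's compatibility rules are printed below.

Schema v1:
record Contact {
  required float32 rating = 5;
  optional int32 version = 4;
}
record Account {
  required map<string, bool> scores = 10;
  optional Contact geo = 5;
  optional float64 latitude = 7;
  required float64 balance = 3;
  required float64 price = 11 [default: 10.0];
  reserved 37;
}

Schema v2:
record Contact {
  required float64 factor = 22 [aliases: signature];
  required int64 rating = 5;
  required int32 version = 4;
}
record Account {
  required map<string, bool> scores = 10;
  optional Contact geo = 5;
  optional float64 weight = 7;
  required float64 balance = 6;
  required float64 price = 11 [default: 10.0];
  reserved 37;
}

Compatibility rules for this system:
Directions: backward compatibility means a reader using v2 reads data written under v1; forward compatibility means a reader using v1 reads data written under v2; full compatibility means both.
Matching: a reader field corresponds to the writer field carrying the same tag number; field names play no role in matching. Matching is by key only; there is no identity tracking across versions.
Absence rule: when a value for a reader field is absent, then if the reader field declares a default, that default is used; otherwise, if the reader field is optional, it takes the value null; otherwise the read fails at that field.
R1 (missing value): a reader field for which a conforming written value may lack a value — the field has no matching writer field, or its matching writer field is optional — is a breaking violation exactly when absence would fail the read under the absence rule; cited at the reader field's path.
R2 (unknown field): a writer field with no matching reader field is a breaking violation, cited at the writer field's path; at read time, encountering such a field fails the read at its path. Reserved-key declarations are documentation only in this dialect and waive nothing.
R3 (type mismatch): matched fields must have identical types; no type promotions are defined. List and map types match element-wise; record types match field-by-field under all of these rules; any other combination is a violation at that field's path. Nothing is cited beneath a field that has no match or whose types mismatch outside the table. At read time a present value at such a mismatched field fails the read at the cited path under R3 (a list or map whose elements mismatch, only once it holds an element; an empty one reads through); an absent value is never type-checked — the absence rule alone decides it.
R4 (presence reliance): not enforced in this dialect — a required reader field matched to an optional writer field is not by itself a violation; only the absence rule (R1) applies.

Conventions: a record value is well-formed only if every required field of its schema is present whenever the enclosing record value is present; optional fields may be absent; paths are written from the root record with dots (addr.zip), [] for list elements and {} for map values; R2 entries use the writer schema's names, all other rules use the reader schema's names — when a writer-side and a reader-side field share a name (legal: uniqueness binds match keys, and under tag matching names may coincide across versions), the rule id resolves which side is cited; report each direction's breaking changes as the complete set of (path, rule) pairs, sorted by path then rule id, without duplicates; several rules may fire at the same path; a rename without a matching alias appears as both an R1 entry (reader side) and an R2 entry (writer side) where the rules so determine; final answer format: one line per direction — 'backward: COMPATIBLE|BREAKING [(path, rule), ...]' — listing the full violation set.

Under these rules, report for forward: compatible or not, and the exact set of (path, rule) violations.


forward: BREAKING [(balance, R1), (balance, R2), (geo.factor, R2), (geo.rating, R3)]

each type pair in Account: writer, then reader
forward for Account (reader v1, writer v2):
  writer required, map<string, bool> -> map<string, bool>: reader scores maps from writer scores
  writer optional, Contact -> Contact: reader geo maps from writer geo
  writer optional, float64 -> float64: reader latitude maps from writer weight
  no writer field matches reader balance
  writer required, float64 -> float64: reader price maps from writer price
  balance (writer side), unknown to reader
  writer required, int64 -> float32: reader geo.rating maps from writer geo.rating
  writer required, int32 -> int32: reader geo.version maps from writer geo.version
  geo.factor (writer side), unknown to reader
  rule R1 violated at balance
  rule R2 violated at balance
  rule R2 violated at geo.factor
  rule R3 violated at geo.rating
  => 4 violation(s): forward is BREAKING for Account
remaining Account differences; none change what is asked:
  field version in record Contact: optional changed to required -> matters only for Account's backward compatibility — outside the asked direction
  renamed field latitude to weight in record Account -> triggers nothing under Account's printed rules — same verdict


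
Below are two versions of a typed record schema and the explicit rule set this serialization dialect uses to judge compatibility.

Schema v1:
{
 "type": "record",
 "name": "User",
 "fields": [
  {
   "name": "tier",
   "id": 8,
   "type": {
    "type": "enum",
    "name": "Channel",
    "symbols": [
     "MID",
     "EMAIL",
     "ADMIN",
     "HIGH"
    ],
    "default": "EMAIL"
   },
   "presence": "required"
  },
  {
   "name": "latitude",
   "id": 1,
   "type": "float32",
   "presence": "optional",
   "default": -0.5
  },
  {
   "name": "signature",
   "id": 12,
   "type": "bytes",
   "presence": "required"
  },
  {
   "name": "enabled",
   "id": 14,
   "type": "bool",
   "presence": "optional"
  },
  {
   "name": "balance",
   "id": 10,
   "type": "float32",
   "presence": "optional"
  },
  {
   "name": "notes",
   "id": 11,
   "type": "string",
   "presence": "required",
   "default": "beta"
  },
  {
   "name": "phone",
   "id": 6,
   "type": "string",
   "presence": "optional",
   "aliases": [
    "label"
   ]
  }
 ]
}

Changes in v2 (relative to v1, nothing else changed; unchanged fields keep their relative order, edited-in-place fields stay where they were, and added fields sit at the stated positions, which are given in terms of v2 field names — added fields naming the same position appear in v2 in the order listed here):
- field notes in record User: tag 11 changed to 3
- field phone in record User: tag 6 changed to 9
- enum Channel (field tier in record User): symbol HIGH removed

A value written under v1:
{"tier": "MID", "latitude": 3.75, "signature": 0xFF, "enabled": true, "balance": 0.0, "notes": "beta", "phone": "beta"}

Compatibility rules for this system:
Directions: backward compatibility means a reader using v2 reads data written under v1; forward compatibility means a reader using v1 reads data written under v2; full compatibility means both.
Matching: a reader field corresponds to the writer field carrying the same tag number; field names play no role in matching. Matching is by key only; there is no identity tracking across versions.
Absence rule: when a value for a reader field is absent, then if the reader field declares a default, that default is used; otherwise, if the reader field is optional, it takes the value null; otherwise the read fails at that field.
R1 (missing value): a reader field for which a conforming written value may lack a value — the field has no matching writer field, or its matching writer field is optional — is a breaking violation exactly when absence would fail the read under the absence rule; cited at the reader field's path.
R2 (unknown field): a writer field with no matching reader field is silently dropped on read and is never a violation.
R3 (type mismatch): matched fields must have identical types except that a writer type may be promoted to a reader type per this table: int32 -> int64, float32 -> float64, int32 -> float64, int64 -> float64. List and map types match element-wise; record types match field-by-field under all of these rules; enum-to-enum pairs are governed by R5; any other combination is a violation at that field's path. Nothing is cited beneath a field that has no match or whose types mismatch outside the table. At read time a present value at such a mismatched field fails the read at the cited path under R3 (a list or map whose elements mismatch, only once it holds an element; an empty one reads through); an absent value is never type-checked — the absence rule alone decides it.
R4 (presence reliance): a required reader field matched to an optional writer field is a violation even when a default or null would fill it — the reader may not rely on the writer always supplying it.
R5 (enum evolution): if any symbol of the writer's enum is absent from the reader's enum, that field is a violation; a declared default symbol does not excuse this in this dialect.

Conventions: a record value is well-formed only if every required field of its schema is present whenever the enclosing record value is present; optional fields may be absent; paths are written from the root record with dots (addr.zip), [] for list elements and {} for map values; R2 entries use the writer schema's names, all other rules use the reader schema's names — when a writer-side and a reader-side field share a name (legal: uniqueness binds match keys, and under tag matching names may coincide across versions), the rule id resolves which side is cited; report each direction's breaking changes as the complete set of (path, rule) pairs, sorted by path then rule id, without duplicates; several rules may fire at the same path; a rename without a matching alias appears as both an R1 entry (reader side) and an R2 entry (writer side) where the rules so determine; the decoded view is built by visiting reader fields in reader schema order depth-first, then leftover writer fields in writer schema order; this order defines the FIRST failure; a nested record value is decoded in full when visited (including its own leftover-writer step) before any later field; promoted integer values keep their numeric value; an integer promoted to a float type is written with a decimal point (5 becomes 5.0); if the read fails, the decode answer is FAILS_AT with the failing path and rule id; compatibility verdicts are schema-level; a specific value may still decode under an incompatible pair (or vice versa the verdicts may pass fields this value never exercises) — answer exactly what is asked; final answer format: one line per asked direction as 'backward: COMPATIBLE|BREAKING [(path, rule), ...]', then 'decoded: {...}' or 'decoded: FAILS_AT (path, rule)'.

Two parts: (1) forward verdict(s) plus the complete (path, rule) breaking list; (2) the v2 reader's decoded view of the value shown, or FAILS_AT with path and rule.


forward: COMPATIBLE []; decoded: {"tier": "MID", "latitude": 3.75, "signature": 0xFF, "enabled": true, "balance": 0.0, "notes": "beta", "phone": null}

in User below, arrows point writer -> reader
checking forward for User: reader v1 against writer v2:
  tier <- tier (Channel -> Channel, writer required)
  latitude <- latitude (float32 -> float32, writer optional)
  signature <- signature (bytes -> bytes, writer required)
  enabled <- enabled (bool -> bool, writer optional)
  balance <- balance (float32 -> float32, writer optional)
  notes: no writer match
  phone: no writer match
  writer notes: unknown to reader
  writer phone: unknown to reader
  => no violations; forward on User: COMPATIBLE
decode (reader v2):
  tier := "MID"
  latitude := 3.75
  signature := 0xFF
  enabled := true
  balance := 0.0
  notes := "beta" (absent -> default)
  phone := null (absent, optional -> null)
  writer notes: unknown -> dropped
  writer phone: unknown -> dropped
  => decoded: {"tier": "MID", "latitude": 3.75, "signature": 0xFF, "enabled": true, "balance": 0.0, "notes": "beta", "phone": null}
the rest of the User diff is inert for this question:
  field notes in record User: tag 11 changed to 3 -> no rule fires on it in User's dialect; the asked verdict holds
  enum Channel (field tier in record User): symbol HIGH removed -> affects backward compatibility only, which is not asked


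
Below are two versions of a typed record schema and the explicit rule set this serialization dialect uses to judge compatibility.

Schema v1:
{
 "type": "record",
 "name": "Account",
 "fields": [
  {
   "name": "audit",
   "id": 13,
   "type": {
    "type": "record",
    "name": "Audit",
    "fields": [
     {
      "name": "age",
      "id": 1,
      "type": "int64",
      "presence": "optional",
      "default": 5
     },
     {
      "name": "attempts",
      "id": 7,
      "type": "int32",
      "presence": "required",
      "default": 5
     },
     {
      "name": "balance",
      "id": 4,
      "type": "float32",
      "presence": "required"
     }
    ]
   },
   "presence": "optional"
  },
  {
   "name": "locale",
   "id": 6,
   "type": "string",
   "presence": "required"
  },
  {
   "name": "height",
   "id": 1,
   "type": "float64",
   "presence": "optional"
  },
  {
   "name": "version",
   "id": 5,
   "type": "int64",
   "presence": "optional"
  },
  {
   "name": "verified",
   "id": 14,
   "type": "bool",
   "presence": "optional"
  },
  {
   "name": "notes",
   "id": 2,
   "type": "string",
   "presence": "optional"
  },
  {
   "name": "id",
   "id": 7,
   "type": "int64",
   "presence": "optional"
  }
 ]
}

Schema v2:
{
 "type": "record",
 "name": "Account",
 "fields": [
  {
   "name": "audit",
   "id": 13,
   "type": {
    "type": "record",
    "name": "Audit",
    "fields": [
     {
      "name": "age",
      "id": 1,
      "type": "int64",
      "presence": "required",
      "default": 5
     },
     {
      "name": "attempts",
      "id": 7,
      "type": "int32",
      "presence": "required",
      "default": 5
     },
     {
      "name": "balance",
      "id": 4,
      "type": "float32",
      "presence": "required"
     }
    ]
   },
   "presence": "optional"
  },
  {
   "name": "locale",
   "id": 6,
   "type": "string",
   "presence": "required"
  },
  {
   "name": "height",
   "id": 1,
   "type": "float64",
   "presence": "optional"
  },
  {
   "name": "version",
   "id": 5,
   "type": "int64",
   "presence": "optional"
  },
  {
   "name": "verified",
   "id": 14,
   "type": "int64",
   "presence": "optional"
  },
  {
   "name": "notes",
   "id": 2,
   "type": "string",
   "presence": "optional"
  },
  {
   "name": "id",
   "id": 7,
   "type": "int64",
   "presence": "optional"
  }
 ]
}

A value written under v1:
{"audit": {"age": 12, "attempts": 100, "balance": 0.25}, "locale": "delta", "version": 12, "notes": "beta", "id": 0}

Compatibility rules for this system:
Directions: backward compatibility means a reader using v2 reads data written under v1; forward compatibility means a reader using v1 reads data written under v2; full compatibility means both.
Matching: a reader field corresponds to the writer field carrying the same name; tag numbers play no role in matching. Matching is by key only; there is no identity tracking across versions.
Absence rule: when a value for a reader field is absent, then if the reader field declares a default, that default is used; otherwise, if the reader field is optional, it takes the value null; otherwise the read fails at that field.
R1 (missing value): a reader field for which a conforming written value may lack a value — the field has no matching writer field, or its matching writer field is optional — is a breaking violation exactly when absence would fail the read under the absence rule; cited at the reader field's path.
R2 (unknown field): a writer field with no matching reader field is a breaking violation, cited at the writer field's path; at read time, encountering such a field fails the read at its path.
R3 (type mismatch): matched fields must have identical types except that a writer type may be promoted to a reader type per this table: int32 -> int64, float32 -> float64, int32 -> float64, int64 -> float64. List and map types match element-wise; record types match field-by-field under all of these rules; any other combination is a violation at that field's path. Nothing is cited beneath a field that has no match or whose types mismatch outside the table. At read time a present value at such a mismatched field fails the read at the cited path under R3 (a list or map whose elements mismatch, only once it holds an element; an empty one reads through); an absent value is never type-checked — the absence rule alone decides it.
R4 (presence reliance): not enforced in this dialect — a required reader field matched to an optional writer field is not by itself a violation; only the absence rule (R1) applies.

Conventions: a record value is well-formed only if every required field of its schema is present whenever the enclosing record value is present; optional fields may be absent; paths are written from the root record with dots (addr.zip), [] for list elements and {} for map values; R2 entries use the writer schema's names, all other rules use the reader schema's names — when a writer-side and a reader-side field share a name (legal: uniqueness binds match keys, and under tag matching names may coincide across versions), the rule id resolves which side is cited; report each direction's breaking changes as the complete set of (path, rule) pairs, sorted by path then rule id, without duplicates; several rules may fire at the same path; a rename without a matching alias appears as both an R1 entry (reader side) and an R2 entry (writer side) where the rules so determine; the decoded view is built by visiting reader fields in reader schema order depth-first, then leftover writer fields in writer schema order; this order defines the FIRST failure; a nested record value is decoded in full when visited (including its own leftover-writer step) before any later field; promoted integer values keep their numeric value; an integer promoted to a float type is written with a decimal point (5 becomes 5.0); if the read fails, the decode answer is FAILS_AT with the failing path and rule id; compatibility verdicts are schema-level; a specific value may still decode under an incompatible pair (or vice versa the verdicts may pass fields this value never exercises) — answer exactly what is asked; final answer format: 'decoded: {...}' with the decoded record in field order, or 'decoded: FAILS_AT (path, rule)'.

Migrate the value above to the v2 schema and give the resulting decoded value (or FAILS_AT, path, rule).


decoded: {"audit": {"age": 12, "attempts": 100, "balance": 0.25}, "locale": "delta", "height": null, "version": 12, "verified": null, "notes": "beta", "id": 0}

in Account below, arrows point writer -> reader
decode (reader v2):
  audit.age := 12
  audit.attempts := 100
  audit.balance := 0.25
  locale := "delta"
  height := null (absent, optional -> null)
  version := 12
  verified := null (absent, optional -> null)
  notes := "beta"
  id := 0
  => decoded: {"audit": {"age": 12, "attempts": 100, "balance": 0.25}, "locale": "delta", "height": null, "version": 12, "verified": null, "notes": "beta", "id": 0}
ruling out the remaining Account differences:
  field verified in record Account: type bool changed to int64 -> affects the rule determinations only; this particular Account value decodes identically
  field age in record Audit: optional changed to required -> no rule fires on it and the decoded Account view is identical with or without it


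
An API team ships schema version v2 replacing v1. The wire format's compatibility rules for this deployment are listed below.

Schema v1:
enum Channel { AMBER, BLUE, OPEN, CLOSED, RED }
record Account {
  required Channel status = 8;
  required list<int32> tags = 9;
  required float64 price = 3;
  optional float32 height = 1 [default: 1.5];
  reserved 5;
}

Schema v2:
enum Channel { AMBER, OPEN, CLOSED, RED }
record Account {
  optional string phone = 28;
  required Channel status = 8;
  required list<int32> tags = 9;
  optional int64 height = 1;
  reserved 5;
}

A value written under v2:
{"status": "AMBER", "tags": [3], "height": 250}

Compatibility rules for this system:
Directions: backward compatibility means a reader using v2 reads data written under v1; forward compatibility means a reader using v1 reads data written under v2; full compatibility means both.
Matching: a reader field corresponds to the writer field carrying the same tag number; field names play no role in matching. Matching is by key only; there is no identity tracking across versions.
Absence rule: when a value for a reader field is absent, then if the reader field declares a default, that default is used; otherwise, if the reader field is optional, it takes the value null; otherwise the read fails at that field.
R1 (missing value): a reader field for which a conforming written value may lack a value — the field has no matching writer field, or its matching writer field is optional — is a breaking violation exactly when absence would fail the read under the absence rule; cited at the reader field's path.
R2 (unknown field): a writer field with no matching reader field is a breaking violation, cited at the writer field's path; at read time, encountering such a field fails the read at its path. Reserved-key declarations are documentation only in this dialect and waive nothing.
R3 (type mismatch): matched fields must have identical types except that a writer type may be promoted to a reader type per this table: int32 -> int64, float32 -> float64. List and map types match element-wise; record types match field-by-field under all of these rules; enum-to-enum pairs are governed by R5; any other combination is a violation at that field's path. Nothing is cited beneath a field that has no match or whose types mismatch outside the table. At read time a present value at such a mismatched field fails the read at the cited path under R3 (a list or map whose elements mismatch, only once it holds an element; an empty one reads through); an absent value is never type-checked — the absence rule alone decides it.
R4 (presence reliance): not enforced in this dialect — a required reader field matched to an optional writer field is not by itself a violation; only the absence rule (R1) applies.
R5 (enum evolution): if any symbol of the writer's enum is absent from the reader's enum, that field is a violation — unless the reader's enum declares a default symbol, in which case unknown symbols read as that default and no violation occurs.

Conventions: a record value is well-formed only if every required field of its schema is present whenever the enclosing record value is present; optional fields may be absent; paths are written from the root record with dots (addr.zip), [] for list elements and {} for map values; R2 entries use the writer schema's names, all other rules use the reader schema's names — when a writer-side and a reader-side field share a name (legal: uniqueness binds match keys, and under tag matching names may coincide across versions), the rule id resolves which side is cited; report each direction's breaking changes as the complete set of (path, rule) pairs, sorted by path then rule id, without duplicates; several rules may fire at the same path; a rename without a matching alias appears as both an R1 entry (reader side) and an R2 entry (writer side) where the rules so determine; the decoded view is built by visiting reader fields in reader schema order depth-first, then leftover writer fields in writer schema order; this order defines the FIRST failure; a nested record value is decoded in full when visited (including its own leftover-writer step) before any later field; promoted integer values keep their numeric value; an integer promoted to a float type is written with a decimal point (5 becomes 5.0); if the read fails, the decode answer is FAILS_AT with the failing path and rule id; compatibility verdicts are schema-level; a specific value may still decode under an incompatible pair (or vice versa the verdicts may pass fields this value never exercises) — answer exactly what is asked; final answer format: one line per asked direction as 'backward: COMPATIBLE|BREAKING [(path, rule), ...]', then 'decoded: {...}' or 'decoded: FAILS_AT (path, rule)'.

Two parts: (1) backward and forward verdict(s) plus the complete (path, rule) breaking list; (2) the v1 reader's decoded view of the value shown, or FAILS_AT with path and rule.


backward: BREAKING [(height, R3), (price, R2), (status, R5)]; forward: BREAKING [(height, R3), (phone, R2), (price, R1)]; decoded: FAILS_AT (price, R1)

each type pair in Account: writer, then reader
backward on Account — v2 reading data written by v1:
  phone: no writer match
  status <- status (Channel -> Channel, writer required)
  tags <- tags (list<int32> -> list<int32>, writer required)
  height <- height (float32 -> int64, writer optional)
  price (writer side), unknown to reader
  rule R3 violated at height
  rule R2 violated at price
  rule R5 violated at status
  => 3 violation(s): backward is BREAKING for Account
forward on Account — v1 reading data written by v2:
  status <- status (Channel -> Channel, writer required)
  tags <- tags (list<int32> -> list<int32>, writer required)
  price: no writer match
  height <- height (int64 -> float32, writer optional)
  phone (writer side), unknown to reader
  rule R3 violated at height
  rule R2 violated at phone
  rule R1 violated at price
  => 3 violation(s): forward is BREAKING for Account
decode (reader v1):
  status := "AMBER"
  tags := [3]
  read fails at price under R1 (no fill)
  => FAILS_AT (price, R1)


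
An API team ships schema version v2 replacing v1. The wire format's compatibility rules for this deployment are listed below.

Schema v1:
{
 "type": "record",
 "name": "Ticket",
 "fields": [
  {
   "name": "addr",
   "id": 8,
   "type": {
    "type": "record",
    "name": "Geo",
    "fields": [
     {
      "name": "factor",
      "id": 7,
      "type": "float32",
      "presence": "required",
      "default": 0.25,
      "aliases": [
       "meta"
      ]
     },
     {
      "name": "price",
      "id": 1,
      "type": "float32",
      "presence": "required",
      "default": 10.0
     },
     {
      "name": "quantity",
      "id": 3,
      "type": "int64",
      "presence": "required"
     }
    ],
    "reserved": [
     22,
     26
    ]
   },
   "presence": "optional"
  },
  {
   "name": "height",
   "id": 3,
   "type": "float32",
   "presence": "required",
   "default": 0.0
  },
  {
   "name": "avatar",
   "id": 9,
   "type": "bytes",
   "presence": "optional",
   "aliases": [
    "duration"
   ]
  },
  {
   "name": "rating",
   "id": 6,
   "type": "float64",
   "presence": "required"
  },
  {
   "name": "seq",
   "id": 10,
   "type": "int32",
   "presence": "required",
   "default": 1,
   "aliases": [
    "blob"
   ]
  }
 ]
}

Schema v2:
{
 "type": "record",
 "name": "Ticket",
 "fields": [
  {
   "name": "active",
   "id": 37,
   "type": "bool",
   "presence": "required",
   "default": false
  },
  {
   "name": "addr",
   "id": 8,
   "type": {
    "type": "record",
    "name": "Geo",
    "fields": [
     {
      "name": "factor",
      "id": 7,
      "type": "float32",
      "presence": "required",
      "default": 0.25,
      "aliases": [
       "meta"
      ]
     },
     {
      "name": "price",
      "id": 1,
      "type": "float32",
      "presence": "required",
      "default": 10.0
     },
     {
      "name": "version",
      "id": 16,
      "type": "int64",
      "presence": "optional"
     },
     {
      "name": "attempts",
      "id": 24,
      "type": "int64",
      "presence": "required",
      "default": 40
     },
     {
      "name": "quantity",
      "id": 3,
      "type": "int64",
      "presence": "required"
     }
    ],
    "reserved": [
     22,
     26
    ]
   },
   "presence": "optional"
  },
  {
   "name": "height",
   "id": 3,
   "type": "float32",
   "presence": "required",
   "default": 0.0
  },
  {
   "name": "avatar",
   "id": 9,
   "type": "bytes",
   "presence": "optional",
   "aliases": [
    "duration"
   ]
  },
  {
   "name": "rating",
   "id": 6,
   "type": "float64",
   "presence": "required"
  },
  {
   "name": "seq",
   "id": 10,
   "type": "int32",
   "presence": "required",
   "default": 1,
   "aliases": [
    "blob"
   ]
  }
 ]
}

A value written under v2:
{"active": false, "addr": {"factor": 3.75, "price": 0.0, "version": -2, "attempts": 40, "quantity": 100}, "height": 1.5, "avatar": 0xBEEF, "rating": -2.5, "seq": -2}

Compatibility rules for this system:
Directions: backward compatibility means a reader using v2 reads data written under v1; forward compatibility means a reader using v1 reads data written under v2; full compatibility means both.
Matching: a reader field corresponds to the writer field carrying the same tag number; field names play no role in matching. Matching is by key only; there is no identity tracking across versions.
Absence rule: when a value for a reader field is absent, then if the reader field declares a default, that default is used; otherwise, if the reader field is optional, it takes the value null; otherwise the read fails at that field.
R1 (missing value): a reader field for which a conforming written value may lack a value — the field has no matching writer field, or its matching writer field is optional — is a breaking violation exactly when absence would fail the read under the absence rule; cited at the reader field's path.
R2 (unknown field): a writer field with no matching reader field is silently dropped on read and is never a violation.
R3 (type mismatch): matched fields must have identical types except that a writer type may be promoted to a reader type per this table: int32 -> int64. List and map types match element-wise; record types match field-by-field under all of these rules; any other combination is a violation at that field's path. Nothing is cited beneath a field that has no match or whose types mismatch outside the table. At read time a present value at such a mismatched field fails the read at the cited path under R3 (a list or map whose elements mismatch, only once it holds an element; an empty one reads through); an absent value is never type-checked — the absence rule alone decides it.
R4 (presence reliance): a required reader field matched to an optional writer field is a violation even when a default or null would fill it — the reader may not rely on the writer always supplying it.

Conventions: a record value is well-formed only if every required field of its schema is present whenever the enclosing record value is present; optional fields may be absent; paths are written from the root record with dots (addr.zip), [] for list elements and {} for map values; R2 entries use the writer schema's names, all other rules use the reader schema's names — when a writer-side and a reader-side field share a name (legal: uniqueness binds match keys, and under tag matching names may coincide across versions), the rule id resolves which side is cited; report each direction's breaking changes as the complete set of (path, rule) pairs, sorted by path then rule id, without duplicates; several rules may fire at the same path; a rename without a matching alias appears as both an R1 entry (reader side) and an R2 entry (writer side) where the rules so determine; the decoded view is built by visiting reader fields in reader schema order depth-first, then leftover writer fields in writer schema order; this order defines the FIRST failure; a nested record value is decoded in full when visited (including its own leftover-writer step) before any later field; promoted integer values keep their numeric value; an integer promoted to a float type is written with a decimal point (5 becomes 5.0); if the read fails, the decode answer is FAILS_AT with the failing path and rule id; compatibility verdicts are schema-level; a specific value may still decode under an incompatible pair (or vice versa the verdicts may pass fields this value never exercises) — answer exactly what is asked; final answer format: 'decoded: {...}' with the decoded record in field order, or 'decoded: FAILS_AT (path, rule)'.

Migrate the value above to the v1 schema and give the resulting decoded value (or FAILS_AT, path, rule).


decoded: {"addr": {"factor": 3.75, "price": 0.0, "quantity": 100}, "height": 1.5, "avatar": 0xBEEF, "rating": -2.5, "seq": -2}

arrows below run writer -> reader for Ticket
decode walk for Ticket under reader schema v1:
  addr.factor := 3.75
  addr.price := 0.0
  addr.quantity := 100
  writer addr.version: unmatched, discarded
  writer addr.attempts: unmatched, discarded
  height := 1.5
  avatar := 0xBEEF
  rating := -2.5
  seq := -2
  writer active: unmatched, discarded
  => decoded: {"addr": {"factor": 3.75, "price": 0.0, "quantity": 100}, "height": 1.5, "avatar": 0xBEEF, "rating": -2.5, "seq": -2}
checking off the Ticket differences that do not matter here:
  added field attempts to record Geo: required int64, tag 24, default 40 (in v2 it sits immediately before quantity) -> triggers nothing under the printed rules; the Ticket answer is the same either way
  added field active to record Ticket: required bool, tag 37, default false (in v2 it sits immediately before addr) -> triggers nothing under the printed rules; the Ticket answer is the same either way
  added field version to record Geo: optional int64, tag 16 (in v2 it sits immediately before quantity) -> triggers nothing under the printed rules; the Ticket answer is the same either way


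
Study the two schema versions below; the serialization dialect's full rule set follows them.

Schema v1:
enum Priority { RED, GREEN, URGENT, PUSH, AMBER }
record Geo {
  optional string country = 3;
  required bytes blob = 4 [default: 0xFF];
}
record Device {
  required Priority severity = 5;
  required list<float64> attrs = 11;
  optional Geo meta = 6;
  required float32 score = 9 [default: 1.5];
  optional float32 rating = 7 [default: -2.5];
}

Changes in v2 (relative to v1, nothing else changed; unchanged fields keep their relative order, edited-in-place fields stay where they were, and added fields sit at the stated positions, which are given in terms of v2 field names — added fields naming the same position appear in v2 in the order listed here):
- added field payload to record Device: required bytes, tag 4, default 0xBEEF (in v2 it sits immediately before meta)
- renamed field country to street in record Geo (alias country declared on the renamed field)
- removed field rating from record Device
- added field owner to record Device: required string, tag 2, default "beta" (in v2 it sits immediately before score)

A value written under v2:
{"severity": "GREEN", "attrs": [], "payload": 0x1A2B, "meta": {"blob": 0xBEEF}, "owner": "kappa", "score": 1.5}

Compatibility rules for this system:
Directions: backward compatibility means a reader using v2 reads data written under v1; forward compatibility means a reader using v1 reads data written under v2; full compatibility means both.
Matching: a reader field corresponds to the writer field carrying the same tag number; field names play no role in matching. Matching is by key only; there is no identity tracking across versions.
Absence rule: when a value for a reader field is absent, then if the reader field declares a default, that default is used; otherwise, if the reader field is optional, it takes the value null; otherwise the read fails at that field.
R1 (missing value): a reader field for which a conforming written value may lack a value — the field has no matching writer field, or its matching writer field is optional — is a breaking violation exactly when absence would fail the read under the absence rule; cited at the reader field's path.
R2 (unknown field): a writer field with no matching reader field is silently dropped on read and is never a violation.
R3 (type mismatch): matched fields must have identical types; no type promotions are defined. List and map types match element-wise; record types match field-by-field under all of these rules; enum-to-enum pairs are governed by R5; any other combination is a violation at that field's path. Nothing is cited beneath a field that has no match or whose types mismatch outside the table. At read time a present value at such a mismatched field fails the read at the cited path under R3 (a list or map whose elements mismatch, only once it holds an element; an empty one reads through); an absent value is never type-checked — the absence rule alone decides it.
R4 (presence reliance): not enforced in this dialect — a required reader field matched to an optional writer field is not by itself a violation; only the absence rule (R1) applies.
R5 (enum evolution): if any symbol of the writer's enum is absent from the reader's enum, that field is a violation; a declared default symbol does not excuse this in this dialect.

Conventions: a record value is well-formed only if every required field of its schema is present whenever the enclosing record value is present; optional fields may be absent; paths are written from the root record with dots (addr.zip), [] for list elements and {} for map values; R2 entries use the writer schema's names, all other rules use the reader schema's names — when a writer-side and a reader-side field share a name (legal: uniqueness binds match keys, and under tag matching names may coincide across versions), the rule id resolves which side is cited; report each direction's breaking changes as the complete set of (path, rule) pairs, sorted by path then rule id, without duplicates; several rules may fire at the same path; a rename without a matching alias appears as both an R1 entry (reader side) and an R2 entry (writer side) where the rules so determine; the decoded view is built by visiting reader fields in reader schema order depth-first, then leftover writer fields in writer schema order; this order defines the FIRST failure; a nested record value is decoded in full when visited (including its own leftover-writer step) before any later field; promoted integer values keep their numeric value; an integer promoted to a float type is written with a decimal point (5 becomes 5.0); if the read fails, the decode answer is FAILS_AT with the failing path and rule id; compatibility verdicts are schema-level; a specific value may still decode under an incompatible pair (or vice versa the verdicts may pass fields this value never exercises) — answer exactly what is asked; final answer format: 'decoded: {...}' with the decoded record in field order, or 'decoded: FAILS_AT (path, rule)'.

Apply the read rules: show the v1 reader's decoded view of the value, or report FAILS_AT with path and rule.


each type pair in Device: writer, then reader
decode (reader v1):
  severity := "GREEN"
  attrs := []
  meta.country := null (not supplied -> null)
  meta.blob := 0xBEEF
  score := 1.5
  rating := -2.5 (no value, default fills)
  writer payload: unmatched, discarded
  writer owner: unmatched, discarded
  => decoded: {"severity": "GREEN", "attrs": [], "meta": {"country": null, "blob": 0xBEEF}, "score": 1.5, "rating": -2.5}
diffs on Device not affecting the asked answer:
  added field owner to record Device: required string, tag 2, default "beta" (in v2 it sits immediately before score) -> fires no rule on Device under this dialect and leaves the result unchanged
  renamed field country to street in record Geo (alias country declared on the renamed field) -> fires no rule on Device under this dialect and leaves the result unchanged
  removed field rating from record Device -> fires no rule on Device under this dialect and leaves the result unchanged
  added field payload to record Device: required bytes, tag 4, default 0xBEEF (in v2 it sits immediately before meta) -> fires no rule on Device under this dialect and leaves the result unchanged

decoded: {"severity": "GREEN", "attrs": [], "meta": {"country": null, "blob": 0xBEEF}, "score": 1.5, "rating": -2.5}
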